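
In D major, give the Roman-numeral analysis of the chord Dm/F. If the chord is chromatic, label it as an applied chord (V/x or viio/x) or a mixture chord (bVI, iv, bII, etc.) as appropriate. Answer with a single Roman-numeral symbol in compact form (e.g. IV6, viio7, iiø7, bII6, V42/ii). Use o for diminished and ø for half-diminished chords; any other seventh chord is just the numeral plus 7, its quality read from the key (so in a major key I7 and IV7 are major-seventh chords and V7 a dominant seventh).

i6

Stacked in thirds the chord is D-F-A: a minor triad on D.
D is the first degree of D major. This is the minor tonic, borrowed from the parallel minor.
With F in the bass the chord is in first inversion, so the figured bass is 6.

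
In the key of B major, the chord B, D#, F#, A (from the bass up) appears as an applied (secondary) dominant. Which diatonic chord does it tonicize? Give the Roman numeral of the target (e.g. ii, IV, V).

IV

The chord is a dominant seventh chord on B.
A dominant resolves down a perfect fifth: B → E. In B major, E is scale degree 4, i.e. IV.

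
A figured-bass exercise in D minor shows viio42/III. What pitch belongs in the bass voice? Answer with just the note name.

The applied chord viio42/III is rooted on E: E-G-Bb-Db.
The figure 42 means third inversion — the seventh is in the bass.

Db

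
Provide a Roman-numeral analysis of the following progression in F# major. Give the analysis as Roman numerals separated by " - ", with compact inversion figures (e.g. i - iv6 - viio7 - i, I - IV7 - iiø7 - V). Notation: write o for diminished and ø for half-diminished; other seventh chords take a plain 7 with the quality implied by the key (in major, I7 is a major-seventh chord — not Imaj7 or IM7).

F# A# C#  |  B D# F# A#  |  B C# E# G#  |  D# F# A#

F#-A#-C#: major triad on F# = scale degree 1 → I.
B-D#-F#-A#: major seventh chord on B = scale degree 4 → IV7.
B-C#-E#-G#: dominant seventh chord on C# = scale degree 5 → V42.
D#-F#-A#: minor triad on D# = scale degree 6 → vi.

I - IV7 - V42 - vi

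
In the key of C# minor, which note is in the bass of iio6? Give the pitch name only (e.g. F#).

iio in C# minor has root D#; the chord is D#-F#-A.
The figure 6 means first inversion — the third is in the bass.

F#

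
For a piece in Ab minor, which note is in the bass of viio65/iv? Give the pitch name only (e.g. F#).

Eb

The applied chord viio65/iv is rooted on C: C-Eb-Gb-Bbb.
The figure 65 means first inversion — the third is in the bass.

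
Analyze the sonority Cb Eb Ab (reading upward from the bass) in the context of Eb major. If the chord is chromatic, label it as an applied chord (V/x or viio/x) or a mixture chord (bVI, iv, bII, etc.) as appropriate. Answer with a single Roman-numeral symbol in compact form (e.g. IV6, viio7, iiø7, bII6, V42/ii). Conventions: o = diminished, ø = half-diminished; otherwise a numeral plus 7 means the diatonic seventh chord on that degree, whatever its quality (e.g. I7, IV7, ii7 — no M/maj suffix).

iv6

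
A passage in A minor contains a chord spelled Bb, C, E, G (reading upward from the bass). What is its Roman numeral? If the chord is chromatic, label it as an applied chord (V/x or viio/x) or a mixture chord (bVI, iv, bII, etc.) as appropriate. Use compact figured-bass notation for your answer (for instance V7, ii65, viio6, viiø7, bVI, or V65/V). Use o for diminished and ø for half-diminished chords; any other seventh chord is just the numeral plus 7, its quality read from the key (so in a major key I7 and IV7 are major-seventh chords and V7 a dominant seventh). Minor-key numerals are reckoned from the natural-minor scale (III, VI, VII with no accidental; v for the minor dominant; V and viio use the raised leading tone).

V42/VI

Stacked in thirds the chord is C-E-G-Bb: a dominant seventh chord on C.
C is not a diatonic chord root with this quality in A minor, but it lies a perfect fifth above F (VI), so the chord functions as an applied dominant of VI.
With Bb in the bass the chord is in third inversion, so the figured bass is 42.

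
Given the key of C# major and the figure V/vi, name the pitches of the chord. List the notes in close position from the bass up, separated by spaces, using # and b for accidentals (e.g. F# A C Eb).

The slash means an applied dominant: we want the dominant of vi. In C# major, vi is A# minor, and its dominant is built on E#.
Building a major triad on E# gives E#-G##-B#.

E# G## B#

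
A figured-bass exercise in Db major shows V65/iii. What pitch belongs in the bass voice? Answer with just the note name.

The applied chord V65/iii is rooted on C: C-E-G-Bb.
The figure 65 means first inversion — the third is in the bass.

E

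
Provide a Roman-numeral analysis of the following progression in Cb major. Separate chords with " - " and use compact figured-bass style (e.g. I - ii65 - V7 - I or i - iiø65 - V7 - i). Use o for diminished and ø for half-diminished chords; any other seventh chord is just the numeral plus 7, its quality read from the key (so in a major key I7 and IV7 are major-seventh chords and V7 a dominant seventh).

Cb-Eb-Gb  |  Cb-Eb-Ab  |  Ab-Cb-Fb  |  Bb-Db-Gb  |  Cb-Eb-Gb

I - vi6 - IV6 - V6 - I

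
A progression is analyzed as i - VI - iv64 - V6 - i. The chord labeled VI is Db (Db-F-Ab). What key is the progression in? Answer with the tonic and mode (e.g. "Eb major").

The anchor chord is a major triad on Db, labeled VI.
If Db is scale degree 6 and the mode makes that degree carry a major triad, the tonic is F and the mode is minor.

F minor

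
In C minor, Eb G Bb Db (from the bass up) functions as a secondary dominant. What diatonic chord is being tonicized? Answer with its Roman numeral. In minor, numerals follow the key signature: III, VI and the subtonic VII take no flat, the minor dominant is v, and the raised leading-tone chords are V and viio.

VI

The chord is a dominant seventh chord on Eb.
A dominant resolves down a perfect fifth: Eb → Ab. In C minor, Ab is scale degree 6, i.e. VI.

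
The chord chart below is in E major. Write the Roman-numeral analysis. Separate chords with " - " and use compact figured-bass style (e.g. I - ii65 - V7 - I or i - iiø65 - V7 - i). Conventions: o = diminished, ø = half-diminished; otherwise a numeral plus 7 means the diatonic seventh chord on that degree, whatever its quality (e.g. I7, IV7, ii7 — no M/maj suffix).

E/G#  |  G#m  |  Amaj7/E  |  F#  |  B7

E/G#: root E is the tonic; major triad there is I6.
G#m: root G# is the mediant; minor triad there is iii.
Amaj7/E has root A, degree 4 in E major, so IV43.
F#: chromatic; F# is V of V, so V/V.
B7 has root B, degree 5 in E major, so V7.

I6 - iii - IV43 - V/V - V7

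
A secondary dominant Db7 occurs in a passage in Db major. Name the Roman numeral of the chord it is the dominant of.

IV

The chord is a dominant seventh chord on Db.
A dominant resolves down a perfect fifth: Db → Gb. In Db major, Gb is scale degree 4, i.e. IV.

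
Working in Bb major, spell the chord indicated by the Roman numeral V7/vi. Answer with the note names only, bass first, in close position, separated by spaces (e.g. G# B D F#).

D F# A C

The slash means an applied dominant: we want the dominant of vi. In Bb major, vi is G minor, and its dominant is built on D.
Building a dominant seventh chord on D gives D-F#-A-C.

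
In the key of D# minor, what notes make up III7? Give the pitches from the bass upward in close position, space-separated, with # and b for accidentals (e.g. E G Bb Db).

F# A# C# E#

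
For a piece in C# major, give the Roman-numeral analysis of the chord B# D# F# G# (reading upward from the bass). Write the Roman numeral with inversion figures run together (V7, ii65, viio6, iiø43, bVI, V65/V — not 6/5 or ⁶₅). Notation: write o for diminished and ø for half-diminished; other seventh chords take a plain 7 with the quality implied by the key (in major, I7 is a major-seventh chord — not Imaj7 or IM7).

Stacked in thirds the chord is G#-B#-D#-F#: a dominant seventh chord on G#.
In C# major, G# is the dominant; the diatonic dominant seventh chord there is V7.
With B# in the bass the chord is in first inversion, so the figured bass is 65.

V65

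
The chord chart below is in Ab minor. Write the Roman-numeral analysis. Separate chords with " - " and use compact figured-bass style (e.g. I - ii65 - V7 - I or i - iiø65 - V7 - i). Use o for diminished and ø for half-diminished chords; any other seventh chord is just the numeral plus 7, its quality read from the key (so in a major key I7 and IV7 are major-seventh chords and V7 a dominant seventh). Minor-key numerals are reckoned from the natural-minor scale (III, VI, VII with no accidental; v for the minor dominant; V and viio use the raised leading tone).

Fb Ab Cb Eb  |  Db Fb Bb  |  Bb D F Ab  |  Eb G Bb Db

Fb-Ab-Cb-Eb has root Fb, degree 6 in Ab minor, so VI7.
Db-Fb-Bb has root Bb, degree 2 in Ab minor, so iio6.
Bb-D-F-Ab: a dominant seventh chord on Bb, the applied dominant of V → V7/V.
Eb-G-Bb-Db: dominant seventh chord on Eb = scale degree 5 → V7.

VI7 - iio6 - V7/V - V7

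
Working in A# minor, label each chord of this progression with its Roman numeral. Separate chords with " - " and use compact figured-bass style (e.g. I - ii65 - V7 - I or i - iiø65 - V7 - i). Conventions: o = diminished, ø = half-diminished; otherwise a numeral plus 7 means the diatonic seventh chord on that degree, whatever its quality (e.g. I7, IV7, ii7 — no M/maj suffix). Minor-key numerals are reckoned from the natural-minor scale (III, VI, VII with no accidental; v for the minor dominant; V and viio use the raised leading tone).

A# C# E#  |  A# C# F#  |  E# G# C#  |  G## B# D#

i - VI6 - III6 - viio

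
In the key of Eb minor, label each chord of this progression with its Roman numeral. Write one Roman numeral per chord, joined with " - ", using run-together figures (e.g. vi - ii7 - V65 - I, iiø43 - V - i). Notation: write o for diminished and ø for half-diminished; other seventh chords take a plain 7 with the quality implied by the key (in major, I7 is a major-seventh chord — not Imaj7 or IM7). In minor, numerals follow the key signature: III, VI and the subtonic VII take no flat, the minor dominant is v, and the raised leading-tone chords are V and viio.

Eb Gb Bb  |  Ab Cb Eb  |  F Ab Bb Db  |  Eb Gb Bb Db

i - iv - v43 - i7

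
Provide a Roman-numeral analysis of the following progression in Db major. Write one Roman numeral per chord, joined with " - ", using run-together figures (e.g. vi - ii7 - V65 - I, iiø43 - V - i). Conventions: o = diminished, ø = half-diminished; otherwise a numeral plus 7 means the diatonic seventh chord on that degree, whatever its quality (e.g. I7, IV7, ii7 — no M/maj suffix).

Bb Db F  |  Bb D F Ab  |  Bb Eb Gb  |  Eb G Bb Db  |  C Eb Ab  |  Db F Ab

vi - V7/ii - ii64 - V7/V - V6 - I

Bb-Db-F has root Bb, degree 6 in Db major, so vi.
Bb-D-F-Ab: a dominant seventh chord on Bb, the applied dominant of ii → V7/ii.
Bb-Eb-Gb has root Eb, degree 2 in Db major, so ii64.
Eb-G-Bb-Db: chromatic; Eb is V of V, so V7/V.
C-Eb-Ab has root Ab, degree 5 in Db major, so V6.
Db-F-Ab has root Db, degree 1 in Db major, so I.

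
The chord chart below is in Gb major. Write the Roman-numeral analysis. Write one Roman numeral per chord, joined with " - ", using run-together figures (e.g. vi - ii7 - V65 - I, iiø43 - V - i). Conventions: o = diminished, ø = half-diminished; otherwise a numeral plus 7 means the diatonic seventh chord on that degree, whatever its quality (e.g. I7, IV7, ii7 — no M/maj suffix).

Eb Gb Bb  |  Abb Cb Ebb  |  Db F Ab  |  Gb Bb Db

Eb-Gb-Bb: minor triad on Eb = scale degree 6 → vi.
Abb-Cb-Ebb: major triad on Abb — chromatic; Abb is the lowered second degree, so this is the Neapolitan chord, bII.
Db-F-Ab has root Db, degree 5 in Gb major, so V.
Gb-Bb-Db has root Gb, degree 1 in Gb major, so I.

vi - bII - V - I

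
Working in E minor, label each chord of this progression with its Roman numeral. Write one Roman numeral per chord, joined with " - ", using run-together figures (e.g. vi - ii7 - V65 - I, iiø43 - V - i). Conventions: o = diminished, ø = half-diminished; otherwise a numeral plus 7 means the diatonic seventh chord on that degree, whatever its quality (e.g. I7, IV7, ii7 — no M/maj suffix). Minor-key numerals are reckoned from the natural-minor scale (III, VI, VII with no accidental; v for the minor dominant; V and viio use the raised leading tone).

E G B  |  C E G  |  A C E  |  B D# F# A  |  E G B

E-G-B has root E, degree 1 in E minor, so i.
C-E-G has root C, degree 6 in E minor, so VI.
A-C-E: root A is the subdominant; minor triad there is iv.
B-D#-F#-A has root B, degree 5 in E minor, so V7.
E-G-B: root E is the tonic; minor triad there is i.

i - VI - iv - V7 - i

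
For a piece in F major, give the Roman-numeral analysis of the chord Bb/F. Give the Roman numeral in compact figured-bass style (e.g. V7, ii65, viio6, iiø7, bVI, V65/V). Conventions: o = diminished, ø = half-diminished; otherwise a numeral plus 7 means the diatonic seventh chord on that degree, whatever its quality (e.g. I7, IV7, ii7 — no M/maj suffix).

IV64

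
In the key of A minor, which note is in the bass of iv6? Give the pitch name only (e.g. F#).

iv in A minor has root D; the chord is D-F-A.
The figure 6 means first inversion — the third is in the bass.

F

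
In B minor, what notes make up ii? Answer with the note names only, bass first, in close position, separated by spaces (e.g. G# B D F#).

C# E G#

ii is the minor supertonic, borrowed from the parallel major (the Dorian ii). In B minor that root is C#.
So the chord is C#-E-G#.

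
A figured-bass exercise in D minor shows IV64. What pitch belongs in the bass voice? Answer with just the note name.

D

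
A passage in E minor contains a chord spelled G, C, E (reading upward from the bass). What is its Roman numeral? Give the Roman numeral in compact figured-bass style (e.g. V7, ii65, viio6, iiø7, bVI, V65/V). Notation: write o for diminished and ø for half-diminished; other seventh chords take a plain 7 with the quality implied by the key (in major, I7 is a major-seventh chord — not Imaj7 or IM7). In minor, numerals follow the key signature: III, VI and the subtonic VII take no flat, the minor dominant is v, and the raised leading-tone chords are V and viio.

VI64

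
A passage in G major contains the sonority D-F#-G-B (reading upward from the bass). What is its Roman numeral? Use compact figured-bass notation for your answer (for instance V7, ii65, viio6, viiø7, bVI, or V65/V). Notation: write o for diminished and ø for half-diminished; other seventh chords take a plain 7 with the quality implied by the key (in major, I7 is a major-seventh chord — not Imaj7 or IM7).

I43

Stacked in thirds the chord is G-B-D-F#: a major seventh chord on G.
G is scale degree 1 in G major, and a major seventh chord on that degree is written I7.
With D in the bass the chord is in second inversion, so the figured bass is 43.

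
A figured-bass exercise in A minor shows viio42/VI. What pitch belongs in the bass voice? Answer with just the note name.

Db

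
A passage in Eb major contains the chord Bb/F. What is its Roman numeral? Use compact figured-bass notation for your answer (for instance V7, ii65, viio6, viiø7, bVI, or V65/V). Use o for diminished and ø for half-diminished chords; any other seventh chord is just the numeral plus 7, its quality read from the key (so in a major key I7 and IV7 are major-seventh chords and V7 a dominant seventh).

V64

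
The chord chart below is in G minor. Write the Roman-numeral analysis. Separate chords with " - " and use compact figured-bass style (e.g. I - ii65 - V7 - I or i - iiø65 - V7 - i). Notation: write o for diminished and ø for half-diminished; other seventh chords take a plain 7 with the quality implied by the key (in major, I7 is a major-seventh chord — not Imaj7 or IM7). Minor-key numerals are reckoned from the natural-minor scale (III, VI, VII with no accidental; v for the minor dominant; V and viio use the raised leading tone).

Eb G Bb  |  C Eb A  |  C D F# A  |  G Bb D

VI - iio6 - V42 - i

Eb-G-Bb has root Eb, degree 6 in G minor, so VI.
C-Eb-A: diminished triad on A = scale degree 2 → iio6.
C-D-F#-A: root D is the dominant; dominant seventh chord there is V42.
G-Bb-D has root G, degree 1 in G minor, so i.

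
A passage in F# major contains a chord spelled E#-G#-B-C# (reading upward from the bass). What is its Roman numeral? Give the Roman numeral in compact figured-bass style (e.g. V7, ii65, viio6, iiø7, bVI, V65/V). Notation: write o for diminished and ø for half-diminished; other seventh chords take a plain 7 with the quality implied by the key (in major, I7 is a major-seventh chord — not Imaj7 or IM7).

Stacked in thirds the chord is C#-E#-G#-B: a dominant seventh chord on C#.
In F# major, C# is the dominant; the diatonic dominant seventh chord there is V7.
With E# in the bass the chord is in first inversion, so the figured bass is 65.

V65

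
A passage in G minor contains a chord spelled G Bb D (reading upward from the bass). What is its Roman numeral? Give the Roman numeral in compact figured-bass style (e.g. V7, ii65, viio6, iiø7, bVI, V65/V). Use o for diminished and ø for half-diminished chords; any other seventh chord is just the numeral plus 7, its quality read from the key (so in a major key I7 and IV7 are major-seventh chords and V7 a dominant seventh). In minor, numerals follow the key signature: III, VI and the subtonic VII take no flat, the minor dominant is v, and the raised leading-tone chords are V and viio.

i

The pitches G-Bb-D form a minor triad rooted on G.
In G minor, G is the tonic; the diatonic minor triad there is i.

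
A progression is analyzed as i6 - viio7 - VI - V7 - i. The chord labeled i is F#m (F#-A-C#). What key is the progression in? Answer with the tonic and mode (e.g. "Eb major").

i is given as F#-A-C# — a minor triad with root F#.
If F# is scale degree 1 and the mode makes that degree carry a minor triad, the tonic is F# and the mode is minor.

F# minor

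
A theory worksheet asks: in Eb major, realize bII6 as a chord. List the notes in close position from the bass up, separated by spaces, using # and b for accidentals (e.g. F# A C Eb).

Ab Cb Fb

Scale degree 2 in Eb major is F; lowering it a half step gives Fb. bII6 is the Neapolitan sixth — a major triad on the lowered second degree, here in its customary first inversion.
So the chord is Fb-Ab-Cb.
With the 6 figure the chord is in first inversion; from the bass Ab upward in close position it reads Ab-Cb-Fb.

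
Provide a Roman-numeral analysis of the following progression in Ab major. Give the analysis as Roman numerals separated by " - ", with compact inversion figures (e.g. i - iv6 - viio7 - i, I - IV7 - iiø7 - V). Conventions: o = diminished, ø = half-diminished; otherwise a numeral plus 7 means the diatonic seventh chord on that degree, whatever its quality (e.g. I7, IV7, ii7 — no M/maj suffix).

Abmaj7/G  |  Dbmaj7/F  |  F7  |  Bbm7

I42 - IV65 - V7/ii - ii7

Abmaj7/G has root Ab, degree 1 in Ab major, so I42.
Dbmaj7/F: major seventh chord on Db = scale degree 4 → IV65.
F7 is the secondary dominant of ii (dominant seventh chord on F): V7/ii.
Bbm7 has root Bb, degree 2 in Ab major, so ii7.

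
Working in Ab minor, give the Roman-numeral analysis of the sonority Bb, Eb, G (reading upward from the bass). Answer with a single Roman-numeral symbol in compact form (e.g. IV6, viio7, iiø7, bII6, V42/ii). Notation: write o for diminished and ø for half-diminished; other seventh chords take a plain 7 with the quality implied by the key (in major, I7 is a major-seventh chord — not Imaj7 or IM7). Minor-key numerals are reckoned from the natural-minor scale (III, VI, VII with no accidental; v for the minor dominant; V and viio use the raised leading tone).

V64

The pitches Eb-G-Bb form a major triad rooted on Eb.
Eb is scale degree 5 in Ab minor, and a major triad on that degree is written V.
With Bb in the bass the chord is in second inversion, so the figured bass is 64.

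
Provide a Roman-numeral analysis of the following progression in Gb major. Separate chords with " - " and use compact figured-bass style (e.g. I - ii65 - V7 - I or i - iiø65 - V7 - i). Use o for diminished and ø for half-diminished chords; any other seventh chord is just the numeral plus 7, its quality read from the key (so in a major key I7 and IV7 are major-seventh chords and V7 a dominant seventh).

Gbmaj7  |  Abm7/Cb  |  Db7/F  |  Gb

I7 - ii65 - V65 - I

Gbmaj7: root Gb is the tonic; major seventh chord there is I7.
Abm7/Cb: root Ab is the supertonic; minor seventh chord there is ii65.
Db7/F: dominant seventh chord on Db = scale degree 5 → V65.
Gb: major triad on Gb = scale degree 1 → I.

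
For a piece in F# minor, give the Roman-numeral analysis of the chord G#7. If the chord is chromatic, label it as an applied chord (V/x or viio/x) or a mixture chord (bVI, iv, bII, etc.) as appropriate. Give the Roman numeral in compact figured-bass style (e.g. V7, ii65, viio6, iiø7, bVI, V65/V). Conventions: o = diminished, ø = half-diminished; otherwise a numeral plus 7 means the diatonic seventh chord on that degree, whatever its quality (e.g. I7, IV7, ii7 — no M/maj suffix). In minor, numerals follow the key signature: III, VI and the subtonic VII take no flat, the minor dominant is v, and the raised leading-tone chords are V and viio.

The pitches G#-B#-D#-F# form a dominant seventh chord rooted on G#.
G# is not a diatonic chord root with this quality in F# minor, but it lies a perfect fifth above C# (V), so the chord functions as an applied dominant of V.

V7/V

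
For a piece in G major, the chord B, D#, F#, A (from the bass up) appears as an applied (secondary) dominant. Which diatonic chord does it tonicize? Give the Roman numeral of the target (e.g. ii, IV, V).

The chord is a dominant seventh chord on B.
A dominant resolves down a perfect fifth: B → E. In G major, E is scale degree 6, i.e. vi.

vi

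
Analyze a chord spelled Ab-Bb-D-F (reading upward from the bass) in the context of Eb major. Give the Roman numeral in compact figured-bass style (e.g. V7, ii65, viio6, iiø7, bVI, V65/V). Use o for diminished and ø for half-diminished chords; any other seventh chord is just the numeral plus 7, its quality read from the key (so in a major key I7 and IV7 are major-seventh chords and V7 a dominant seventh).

The pitches Bb-D-F-Ab form a dominant seventh chord rooted on Bb.
In Eb major, Bb is the dominant; the diatonic dominant seventh chord there is V7.
With Ab in the bass the chord is in third inversion, so the figured bass is 42.

V42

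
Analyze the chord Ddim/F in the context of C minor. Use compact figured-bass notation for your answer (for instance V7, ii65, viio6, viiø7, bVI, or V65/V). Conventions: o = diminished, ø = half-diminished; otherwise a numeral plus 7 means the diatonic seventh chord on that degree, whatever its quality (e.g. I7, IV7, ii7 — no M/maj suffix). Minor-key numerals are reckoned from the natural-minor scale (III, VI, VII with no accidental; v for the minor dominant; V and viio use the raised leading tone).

The pitches D-F-Ab form a diminished triad rooted on D.
D is scale degree 2 in C minor, and a diminished triad on that degree is written iio.
With F in the bass the chord is in first inversion, so the figured bass is 6.

iio6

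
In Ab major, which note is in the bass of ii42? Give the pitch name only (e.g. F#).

Ab

ii in Ab major has root Bb; the chord is Bb-Db-F-Ab.
The figure 42 means third inversion — the seventh is in the bass.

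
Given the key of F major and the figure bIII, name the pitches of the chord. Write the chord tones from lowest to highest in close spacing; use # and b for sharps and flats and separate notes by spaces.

bIII is a major triad on the lowered third degree, borrowed from the parallel minor. In F major that root is Ab.
So the chord is Ab-C-Eb.

Ab C Eb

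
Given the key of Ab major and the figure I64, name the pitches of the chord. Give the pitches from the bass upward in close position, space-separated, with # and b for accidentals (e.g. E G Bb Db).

The numeral's case and figure indicate a major triad. In Ab major its root, the first degree, is Ab.
Stacking thirds from Ab gives Ab-C-Eb.
With the 64 figure the chord is in second inversion; from the bass Eb upward in close position it reads Eb-Ab-C.

Eb Ab C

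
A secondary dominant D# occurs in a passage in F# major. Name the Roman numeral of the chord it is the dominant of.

The chord is a major triad on D#.
A dominant resolves down a perfect fifth: D# → G#. In F# major, G# is scale degree 2, i.e. ii.

ii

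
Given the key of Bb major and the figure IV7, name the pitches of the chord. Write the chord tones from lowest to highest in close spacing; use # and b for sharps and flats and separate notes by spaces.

Eb G Bb D

In Bb major, the fourth degree is Eb, and the diatonic chord built there is a major seventh chord.
That chord is spelled Eb-G-Bb-D.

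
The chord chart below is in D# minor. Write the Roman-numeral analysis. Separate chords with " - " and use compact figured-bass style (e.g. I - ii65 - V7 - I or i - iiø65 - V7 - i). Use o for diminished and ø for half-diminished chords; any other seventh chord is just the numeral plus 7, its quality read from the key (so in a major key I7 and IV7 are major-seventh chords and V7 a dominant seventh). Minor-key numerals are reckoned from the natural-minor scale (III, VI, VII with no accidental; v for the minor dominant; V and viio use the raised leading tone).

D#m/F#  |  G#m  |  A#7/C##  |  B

D#m/F#: root D# is the tonic; minor triad there is i6.
G#m: root G# is the subdominant; minor triad there is iv.
A#7/C##: root A# is the dominant; dominant seventh chord there is V65.
B has root B, degree 6 in D# minor, so VI.

i6 - iv - V65 - VI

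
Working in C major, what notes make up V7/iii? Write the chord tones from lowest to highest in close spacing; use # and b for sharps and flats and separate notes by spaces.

The slash means an applied dominant: we want the dominant of iii. In C major, iii is E minor, and its dominant is built on B.
Building a dominant seventh chord on B gives B-D#-F#-A.

B D# F# A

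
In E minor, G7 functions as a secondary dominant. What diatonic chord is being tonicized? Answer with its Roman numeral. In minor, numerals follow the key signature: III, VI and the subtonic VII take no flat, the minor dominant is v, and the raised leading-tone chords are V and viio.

VI

The chord is a dominant seventh chord on G.
A dominant resolves down a perfect fifth: G → C. In E minor, C is scale degree 6, i.e. VI.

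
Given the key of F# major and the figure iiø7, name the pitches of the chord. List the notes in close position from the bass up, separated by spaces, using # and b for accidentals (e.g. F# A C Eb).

G# B D F#

Scale degree 2 in F# major is G#; here the chord built on it is altered to a half-diminished seventh chord. iiø7 is the half-diminished supertonic seventh, borrowed from the parallel minor.
So the chord is G#-B-D-F#, a half-diminished seventh chord.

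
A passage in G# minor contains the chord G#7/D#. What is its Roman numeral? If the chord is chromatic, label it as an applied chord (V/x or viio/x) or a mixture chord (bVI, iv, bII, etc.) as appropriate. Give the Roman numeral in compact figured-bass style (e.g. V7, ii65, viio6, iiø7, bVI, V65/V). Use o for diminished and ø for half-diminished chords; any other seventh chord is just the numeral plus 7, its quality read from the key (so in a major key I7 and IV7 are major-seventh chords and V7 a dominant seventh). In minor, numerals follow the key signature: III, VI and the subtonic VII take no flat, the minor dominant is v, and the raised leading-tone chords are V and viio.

Stacked in thirds the chord is G#-B#-D#-F#: a dominant seventh chord on G#.
G# is not a diatonic chord root with this quality in G# minor, but it lies a perfect fifth above C# (iv), so the chord functions as an applied dominant of iv.
With D# in the bass the chord is in second inversion, so the figured bass is 43.

V43/iv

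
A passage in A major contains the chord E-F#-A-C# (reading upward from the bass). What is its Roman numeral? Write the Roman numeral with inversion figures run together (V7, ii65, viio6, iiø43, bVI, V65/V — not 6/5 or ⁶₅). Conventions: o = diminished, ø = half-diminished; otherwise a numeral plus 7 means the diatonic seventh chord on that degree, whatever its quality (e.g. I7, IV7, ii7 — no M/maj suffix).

Stacked in thirds the chord is F#-A-C#-E: a minor seventh chord on F#.
In A major, F# is the submediant; the diatonic minor seventh chord there is vi7.
With E in the bass the chord is in third inversion, so the figured bass is 42.

vi42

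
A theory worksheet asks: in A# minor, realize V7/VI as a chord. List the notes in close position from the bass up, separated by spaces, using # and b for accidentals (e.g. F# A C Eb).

C# E# G# B

The slash means an applied dominant: we want the dominant of VI. In A# minor, VI is F# major, and its dominant is built on C#.
Building a dominant seventh chord on C# gives C#-E#-G#-B.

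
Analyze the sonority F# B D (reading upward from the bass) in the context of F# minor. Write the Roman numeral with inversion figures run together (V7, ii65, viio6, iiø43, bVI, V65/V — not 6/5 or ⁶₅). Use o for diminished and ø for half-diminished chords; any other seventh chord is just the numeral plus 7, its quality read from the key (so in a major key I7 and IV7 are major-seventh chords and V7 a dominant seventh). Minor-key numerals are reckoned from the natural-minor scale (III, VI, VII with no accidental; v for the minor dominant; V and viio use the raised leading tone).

iv64

Stacked in thirds the chord is B-D-F#: a minor triad on B.
B is scale degree 4 in F# minor, and a minor triad on that degree is written iv.
With F# in the bass the chord is in second inversion, so the figured bass is 64.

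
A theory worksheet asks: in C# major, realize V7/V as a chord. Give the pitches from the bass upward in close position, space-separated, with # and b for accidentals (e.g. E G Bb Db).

The slash means an applied dominant: we want the dominant of V. In C# major, V is G# major, and its dominant is built on D#.
Building a dominant seventh chord on D# gives D#-F##-A#-C#.

D# F## A# C#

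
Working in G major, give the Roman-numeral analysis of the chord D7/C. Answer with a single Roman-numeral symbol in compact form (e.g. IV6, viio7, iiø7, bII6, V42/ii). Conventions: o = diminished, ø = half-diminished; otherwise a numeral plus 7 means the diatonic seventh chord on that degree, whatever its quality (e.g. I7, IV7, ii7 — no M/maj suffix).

V42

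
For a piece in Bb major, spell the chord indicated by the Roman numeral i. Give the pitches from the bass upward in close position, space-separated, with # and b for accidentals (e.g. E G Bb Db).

Bb Db F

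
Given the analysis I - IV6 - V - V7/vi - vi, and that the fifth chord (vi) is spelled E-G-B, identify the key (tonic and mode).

The anchor chord is a minor triad on E, labeled vi.
If E is scale degree 6 and the mode makes that degree carry a minor triad, the tonic is G and the mode is major.

G major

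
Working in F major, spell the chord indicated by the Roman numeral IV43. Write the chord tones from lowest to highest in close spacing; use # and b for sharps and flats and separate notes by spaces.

The numeral's case and figure indicate a major seventh chord. In F major its root, scale degree 4, is Bb.
Stacking thirds from Bb gives Bb-D-F-A.
The figured bass 43 indicates second inversion, placing the fifth (F) in the bass: F-A-Bb-D.

F A Bb D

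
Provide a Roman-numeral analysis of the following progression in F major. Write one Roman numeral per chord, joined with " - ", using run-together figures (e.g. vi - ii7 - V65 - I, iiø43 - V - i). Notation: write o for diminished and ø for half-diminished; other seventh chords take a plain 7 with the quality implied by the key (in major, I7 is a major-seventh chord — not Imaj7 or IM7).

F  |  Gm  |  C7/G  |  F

I - ii - V43 - I

F: major triad on F = scale degree 1 → I.
Gm has root G, degree 2 in F major, so ii.
C7/G: dominant seventh chord on C = scale degree 5 → V43.
F: root F is the tonic; major triad there is I.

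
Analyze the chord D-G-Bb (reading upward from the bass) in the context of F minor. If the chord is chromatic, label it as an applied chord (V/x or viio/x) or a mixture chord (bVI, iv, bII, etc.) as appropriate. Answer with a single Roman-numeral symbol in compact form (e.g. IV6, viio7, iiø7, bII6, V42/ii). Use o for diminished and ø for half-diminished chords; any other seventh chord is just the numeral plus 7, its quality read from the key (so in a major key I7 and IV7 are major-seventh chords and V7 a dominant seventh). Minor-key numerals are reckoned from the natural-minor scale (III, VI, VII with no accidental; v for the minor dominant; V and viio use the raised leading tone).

ii64

Stacked in thirds the chord is G-Bb-D: a minor triad on G.
G is the second degree of F minor. This is the minor supertonic, borrowed from the parallel major (the Dorian ii).
With D in the bass the chord is in second inversion, so the figured bass is 64.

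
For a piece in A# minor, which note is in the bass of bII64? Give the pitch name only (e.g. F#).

bII in A# minor has root B; the chord is B-D#-F#.
The figure 64 means second inversion — the fifth is in the bass.

F#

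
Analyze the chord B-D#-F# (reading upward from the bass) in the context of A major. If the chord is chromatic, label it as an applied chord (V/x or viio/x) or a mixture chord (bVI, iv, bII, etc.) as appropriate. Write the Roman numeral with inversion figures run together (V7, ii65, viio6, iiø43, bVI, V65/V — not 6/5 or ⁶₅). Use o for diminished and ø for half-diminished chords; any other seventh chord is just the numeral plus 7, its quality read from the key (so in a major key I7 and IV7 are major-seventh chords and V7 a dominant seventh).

The pitches B-D#-F# form a major triad rooted on B.
B is not a diatonic chord root with this quality in A major, but it lies a perfect fifth above E (V), so the chord functions as an applied dominant of V.

V/V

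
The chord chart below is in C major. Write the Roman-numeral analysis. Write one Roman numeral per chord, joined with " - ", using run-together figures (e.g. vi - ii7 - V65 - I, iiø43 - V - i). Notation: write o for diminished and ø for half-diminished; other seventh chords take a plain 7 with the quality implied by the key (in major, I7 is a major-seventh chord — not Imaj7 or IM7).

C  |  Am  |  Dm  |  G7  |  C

I - vi - ii - V7 - I

C: major triad on C = scale degree 1 → I.
Am: root A is the submediant; minor triad there is vi.
Dm: minor triad on D = scale degree 2 → ii.
G7 has root G, degree 5 in C major, so V7.
C: root C is the tonic; major triad there is I.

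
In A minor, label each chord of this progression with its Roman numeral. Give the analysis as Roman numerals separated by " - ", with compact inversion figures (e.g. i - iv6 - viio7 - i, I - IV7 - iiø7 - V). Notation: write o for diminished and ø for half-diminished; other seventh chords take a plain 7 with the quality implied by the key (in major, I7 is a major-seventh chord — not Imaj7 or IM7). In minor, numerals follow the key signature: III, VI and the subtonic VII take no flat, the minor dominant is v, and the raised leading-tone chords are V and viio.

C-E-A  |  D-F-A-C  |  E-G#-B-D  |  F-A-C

i6 - iv7 - V7 - VI

C-E-A: minor triad on A = scale degree 1 → i6.
D-F-A-C: minor seventh chord on D = scale degree 4 → iv7.
E-G#-B-D: dominant seventh chord on E = scale degree 5 → V7.
F-A-C: root F is the submediant; major triad there is VI.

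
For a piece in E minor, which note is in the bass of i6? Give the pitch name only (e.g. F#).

G

i in E minor has root E; the chord is E-G-B.
The figure 6 means first inversion — the third is in the bass.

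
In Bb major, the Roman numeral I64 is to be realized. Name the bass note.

F

I in Bb major has root Bb; the chord is Bb-D-F.
The figure 64 means second inversion — the fifth is in the bass.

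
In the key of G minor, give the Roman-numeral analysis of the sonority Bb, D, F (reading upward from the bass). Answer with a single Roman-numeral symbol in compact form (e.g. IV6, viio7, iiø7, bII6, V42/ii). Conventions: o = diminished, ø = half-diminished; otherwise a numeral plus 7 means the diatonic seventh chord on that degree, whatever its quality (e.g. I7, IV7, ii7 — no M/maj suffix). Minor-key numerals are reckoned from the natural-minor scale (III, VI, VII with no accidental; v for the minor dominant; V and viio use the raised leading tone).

III

Stacked in thirds the chord is Bb-D-F: a major triad on Bb.
In G minor, Bb is the mediant; the diatonic major triad there is III.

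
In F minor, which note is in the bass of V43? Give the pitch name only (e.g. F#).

G

V in F minor has root C; the chord is C-E-G-Bb.
The figure 43 means second inversion — the fifth is in the bass.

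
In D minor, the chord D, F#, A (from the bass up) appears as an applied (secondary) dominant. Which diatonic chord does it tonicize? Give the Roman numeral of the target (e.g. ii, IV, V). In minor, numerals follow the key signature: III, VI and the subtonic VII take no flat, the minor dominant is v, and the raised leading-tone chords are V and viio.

The chord is a major triad on D.
A dominant resolves down a perfect fifth: D → G. In D minor, G is scale degree 4, i.e. iv.

iv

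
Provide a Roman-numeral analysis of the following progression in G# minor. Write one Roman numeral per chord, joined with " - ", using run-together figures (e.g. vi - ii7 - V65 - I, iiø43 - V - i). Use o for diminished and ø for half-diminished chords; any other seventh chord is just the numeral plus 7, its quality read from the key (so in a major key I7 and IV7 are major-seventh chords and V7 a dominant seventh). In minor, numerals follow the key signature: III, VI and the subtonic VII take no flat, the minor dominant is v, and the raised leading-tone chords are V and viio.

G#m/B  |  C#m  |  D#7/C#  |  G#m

G#m/B: root G# is the tonic; minor triad there is i6.
C#m: root C# is the subdominant; minor triad there is iv.
D#7/C#: dominant seventh chord on D# = scale degree 5 → V42.
G#m: minor triad on G# = scale degree 1 → i.

i6 - iv - V42 - i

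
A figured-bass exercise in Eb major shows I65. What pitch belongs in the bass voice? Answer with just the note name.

I in Eb major has root Eb; the chord is Eb-G-Bb-D.
The figure 65 means first inversion — the third is in the bass.

G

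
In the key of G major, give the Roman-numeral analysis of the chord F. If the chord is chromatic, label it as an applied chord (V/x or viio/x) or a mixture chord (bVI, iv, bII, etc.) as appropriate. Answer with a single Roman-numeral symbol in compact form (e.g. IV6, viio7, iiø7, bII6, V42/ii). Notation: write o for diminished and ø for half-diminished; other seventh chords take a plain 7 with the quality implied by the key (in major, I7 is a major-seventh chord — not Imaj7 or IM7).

Stacked in thirds the chord is F-A-C: a major triad on F.
F is the lowered seventh degree of G major (diatonic 7 would be F#). This is a major triad on the lowered seventh degree (the subtonic), borrowed from the parallel minor.

bVII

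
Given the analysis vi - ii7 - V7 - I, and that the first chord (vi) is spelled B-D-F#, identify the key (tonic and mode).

D major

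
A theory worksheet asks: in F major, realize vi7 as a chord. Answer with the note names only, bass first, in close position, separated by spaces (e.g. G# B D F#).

In F major, the submediant is D, and the diatonic chord built there is a minor seventh chord.
That chord is spelled D-F-A-C.

D F A C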